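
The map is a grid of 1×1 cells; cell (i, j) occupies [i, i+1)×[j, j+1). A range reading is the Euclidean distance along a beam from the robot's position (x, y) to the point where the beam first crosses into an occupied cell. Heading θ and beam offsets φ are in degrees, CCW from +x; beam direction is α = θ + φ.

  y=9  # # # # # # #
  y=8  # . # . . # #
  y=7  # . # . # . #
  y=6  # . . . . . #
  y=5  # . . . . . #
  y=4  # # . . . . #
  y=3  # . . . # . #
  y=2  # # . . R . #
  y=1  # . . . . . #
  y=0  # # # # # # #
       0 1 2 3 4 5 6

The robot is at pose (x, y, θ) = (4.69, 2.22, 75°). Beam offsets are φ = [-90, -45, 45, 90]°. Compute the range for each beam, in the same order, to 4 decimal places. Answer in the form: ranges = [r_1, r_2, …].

beam 1: φ=-90°, α=345°
  direction (0.9659, -0.2588); cell (4,2); t to first gridline: x 0.3209, y 0.8500 (then +1.0353 / +3.8637)
    (5,2) via x @ 0.3209
    (5,1) via y @ 0.8500
    (6,1) via x @ 1.3562  # hit
  → r_1 = 1.3562
beam 2: φ=-45°, α=30°
  direction (0.8660, 0.5000); cell (4,2); t to first gridline: x 0.3580, y 1.5600 (then +1.1547 / +2.0000)
    (5,2) via x @ 0.3580
    (6,2) via x @ 1.5127  # hit
  → r_2 = 1.5127
beam 3: φ=45°, α=120°
  direction (-0.5000, 0.8660); cell (4,2); t to first gridline: x 1.3800, y 0.9007 (then +2.0000 / +1.1547)
    (4,3) via y @ 0.9007  # hit
  → r_3 = 0.9007
beam 4: φ=90°, α=165°
  direction (-0.9659, 0.2588); cell (4,2); t to first gridline: x 0.7143, y 3.0137 (then +1.0353 / +3.8637)
    (3,2) via x @ 0.7143
    (2,2) via x @ 1.7496
    (1,2) via x @ 2.7849  # hit
  → r_4 = 2.7849

ranges = [1.3562, 1.5127, 0.9007, 2.7849]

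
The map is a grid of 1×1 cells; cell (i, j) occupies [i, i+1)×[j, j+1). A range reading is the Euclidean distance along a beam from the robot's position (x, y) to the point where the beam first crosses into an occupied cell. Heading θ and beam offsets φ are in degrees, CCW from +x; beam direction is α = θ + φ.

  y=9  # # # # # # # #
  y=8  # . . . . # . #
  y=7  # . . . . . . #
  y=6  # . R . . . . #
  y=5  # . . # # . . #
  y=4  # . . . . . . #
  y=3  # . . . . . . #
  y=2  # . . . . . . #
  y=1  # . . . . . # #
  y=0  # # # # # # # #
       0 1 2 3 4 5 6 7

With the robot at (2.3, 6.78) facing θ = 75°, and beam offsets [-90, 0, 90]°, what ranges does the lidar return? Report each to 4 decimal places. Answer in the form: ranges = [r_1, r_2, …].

ranges = [4.8658, 2.2983, 1.3459]

beam 1: φ=-90°, α=345°
  cosα=0.9659 sinα=-0.2588 | (2,6) | tMaxX 0.7247 tMaxY 3.0137 | tΔX 1.0353 tΔY 3.8637
    t=0.7247 [x] (3,6)
    t=1.7600 [x] (4,6)
    t=2.7952 [x] (5,6)
    t=3.0137 [y] (5,5)
    t=3.8305 [x] (6,5)
    t=4.8658 [x] (7,5) — stop
  → r_1 = 4.8658
beam 2: φ=0°, α=75°
  cosα=0.2588 sinα=0.9659 | (2,6) | tMaxX 2.7046 tMaxY 0.2278 | tΔX 3.8637 tΔY 1.0353
    t=0.2278 [y] (2,7)
    t=1.2630 [y] (2,8)
    t=2.2983 [y] (2,9) — stop
  → r_2 = 2.2983
beam 3: φ=90°, α=165°
  cosα=-0.9659 sinα=0.2588 | (2,6) | tMaxX 0.3106 tMaxY 0.8500 | tΔX 1.0353 tΔY 3.8637
    t=0.3106 [x] (1,6)
    t=0.8500 [y] (1,7)
    t=1.3459 [x] (0,7) — stop
  → r_3 = 1.3459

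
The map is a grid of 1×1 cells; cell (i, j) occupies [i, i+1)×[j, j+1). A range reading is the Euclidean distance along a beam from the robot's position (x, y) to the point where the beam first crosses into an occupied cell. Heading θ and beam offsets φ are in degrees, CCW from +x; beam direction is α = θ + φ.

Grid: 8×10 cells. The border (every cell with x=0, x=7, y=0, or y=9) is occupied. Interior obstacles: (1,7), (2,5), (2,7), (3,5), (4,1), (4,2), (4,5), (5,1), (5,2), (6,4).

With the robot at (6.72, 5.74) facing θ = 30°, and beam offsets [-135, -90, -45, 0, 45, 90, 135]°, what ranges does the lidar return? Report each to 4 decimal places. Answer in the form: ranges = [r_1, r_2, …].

ranges = [0.7661, 0.5600, 0.2899, 0.3233, 1.0818, 3.7643, 4.8683]

beam 1: φ=-135°, α=255°
  d=(-0.2588,-0.9659)  start (6,5)  tX=2.7819 tY=0.7661  stride 1/|dx|=3.8637 1/|dy|=1.0353
    cross y-line → (6,4), t=0.7661 (wall)
  → r_1 = 0.7661
beam 2: φ=-90°, α=300°
  d=(0.5000,-0.8660)  start (6,5)  tX=0.5600 tY=0.8545  stride 1/|dx|=2.0000 1/|dy|=1.1547
    cross x-line → (7,5), t=0.5600 (wall)
  → r_2 = 0.5600
beam 3: φ=-45°, α=345°
  d=(0.9659,-0.2588)  start (6,5)  tX=0.2899 tY=2.8591  stride 1/|dx|=1.0353 1/|dy|=3.8637
    cross x-line → (7,5), t=0.2899 (wall)
  → r_3 = 0.2899
beam 4: φ=0°, α=30°
  d=(0.8660,0.5000)  start (6,5)  tX=0.3233 tY=0.5200  stride 1/|dx|=1.1547 1/|dy|=2.0000
    cross x-line → (7,5), t=0.3233 (wall)
  → r_4 = 0.3233
beam 5: φ=45°, α=75°
  d=(0.2588,0.9659)  start (6,5)  tX=1.0818 tY=0.2692  stride 1/|dx|=3.8637 1/|dy|=1.0353
    cross y-line → (6,6), t=0.2692
    cross x-line → (7,6), t=1.0818 (wall)
  → r_5 = 1.0818
beam 6: φ=90°, α=120°
  d=(-0.5000,0.8660)  start (6,5)  tX=1.4400 tY=0.3002  stride 1/|dx|=2.0000 1/|dy|=1.1547
    cross y-line → (6,6), t=0.3002
    cross x-line → (5,6), t=1.4400
    cross y-line → (5,7), t=1.4549
    cross y-line → (5,8), t=2.6096
    cross x-line → (4,8), t=3.4400
    cross y-line → (4,9), t=3.7643 (wall)
  → r_6 = 3.7643
beam 7: φ=135°, α=165°
  d=(-0.9659,0.2588)  start (6,5)  tX=0.7454 tY=1.0046  stride 1/|dx|=1.0353 1/|dy|=3.8637
    cross x-line → (5,5), t=0.7454
    cross y-line → (5,6), t=1.0046
    cross x-line → (4,6), t=1.7807
    cross x-line → (3,6), t=2.8160
    cross x-line → (2,6), t=3.8512
    cross y-line → (2,7), t=4.8683 (wall)
  → r_7 = 4.8683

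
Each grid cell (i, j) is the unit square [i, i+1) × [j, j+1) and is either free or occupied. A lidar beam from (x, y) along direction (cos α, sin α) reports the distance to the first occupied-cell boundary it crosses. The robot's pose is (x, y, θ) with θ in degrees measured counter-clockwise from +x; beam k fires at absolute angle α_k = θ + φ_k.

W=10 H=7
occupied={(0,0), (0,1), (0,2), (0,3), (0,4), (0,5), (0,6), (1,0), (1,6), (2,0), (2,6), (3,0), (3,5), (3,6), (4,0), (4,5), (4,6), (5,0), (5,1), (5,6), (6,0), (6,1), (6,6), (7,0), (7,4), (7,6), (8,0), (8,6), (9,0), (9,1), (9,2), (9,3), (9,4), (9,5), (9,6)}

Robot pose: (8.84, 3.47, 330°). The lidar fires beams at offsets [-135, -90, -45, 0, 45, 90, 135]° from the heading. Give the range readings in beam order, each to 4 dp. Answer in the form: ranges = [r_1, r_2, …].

beam 1: φ=-135°, α=195°
  direction (-0.9659, -0.2588); cell (8,3); t to first gridline: x 0.8696, y 1.8159 (then +1.0353 / +3.8637)
    (7,3) via x @ 0.8696
    (7,2) via y @ 1.8159
    (6,2) via x @ 1.9049
    (5,2) via x @ 2.9402
    (4,2) via x @ 3.9755
    (3,2) via x @ 5.0107
    (3,1) via y @ 5.6796
    (2,1) via x @ 6.0460
    (1,1) via x @ 7.0813
    (0,1) via x @ 8.1166  # hit
  → r_1 = 8.1166
beam 2: φ=-90°, α=240°
  direction (-0.5000, -0.8660); cell (8,3); t to first gridline: x 1.6800, y 0.5427 (then +2.0000 / +1.1547)
    (8,2) via y @ 0.5427
    (7,2) via x @ 1.6800
    (7,1) via y @ 1.6974
    (7,0) via y @ 2.8521  # hit
  → r_2 = 2.8521
beam 3: φ=-45°, α=285°
  direction (0.2588, -0.9659); cell (8,3); t to first gridline: x 0.6182, y 0.4866 (then +3.8637 / +1.0353)
    (8,2) via y @ 0.4866
    (9,2) via x @ 0.6182  # hit
  → r_3 = 0.6182
beam 4: φ=0°, α=330°
  direction (0.8660, -0.5000); cell (8,3); t to first gridline: x 0.1848, y 0.9400 (then +1.1547 / +2.0000)
    (9,3) via x @ 0.1848  # hit
  → r_4 = 0.1848
beam 5: φ=45°, α=15°
  direction (0.9659, 0.2588); cell (8,3); t to first gridline: x 0.1656, y 2.0478 (then +1.0353 / +3.8637)
    (9,3) via x @ 0.1656  # hit
  → r_5 = 0.1656
beam 6: φ=90°, α=60°
  direction (0.5000, 0.8660); cell (8,3); t to first gridline: x 0.3200, y 0.6120 (then +2.0000 / +1.1547)
    (9,3) via x @ 0.3200  # hit
  → r_6 = 0.3200
beam 7: φ=135°, α=105°
  direction (-0.2588, 0.9659); cell (8,3); t to first gridline: x 3.2455, y 0.5487 (then +3.8637 / +1.0353)
    (8,4) via y @ 0.5487
    (8,5) via y @ 1.5840
    (8,6) via y @ 2.6192  # hit
  → r_7 = 2.6192

ranges = [8.1166, 2.8521, 0.6182, 0.1848, 0.1656, 0.3200, 2.6192]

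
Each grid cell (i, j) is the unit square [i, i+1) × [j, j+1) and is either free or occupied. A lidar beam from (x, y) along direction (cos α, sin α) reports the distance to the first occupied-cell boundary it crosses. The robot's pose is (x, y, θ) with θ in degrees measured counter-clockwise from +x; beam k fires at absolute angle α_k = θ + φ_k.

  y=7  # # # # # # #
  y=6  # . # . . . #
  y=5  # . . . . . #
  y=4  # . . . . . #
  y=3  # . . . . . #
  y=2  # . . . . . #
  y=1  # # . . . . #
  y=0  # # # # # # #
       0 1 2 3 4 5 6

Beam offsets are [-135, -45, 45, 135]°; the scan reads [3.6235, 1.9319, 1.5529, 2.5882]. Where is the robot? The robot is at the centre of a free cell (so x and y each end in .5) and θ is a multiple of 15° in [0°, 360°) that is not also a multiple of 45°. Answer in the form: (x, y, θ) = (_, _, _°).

Candidates: 28 free-cell centres × 16 headings = 448 poses. Raycast each; keep the one whose scan matches to 4 dp.
  (4.5, 3.5, 195°): beam 1 = 3.0000 ≠ 3.6235 ✗
  (5.5, 5.5, 210°): beam 1 = 1.5529 ≠ 3.6235 ✗
  (3.5, 4.5, 60°): beam 2 = 2.5882 ≠ 1.9319 ✗
  (5.5, 2.5, 60°): beam 1 = 1.5529 ≠ 3.6235 ✗
  (3.5, 6.5, 330°): beam 1 = 0.5176 ≠ 3.6235 ✗
  …
  (3.5, 2.5, 240°): r_1=3.6235, r_2=1.9319, r_3=1.5529, r_4=2.5882 — all match ✓
Unique over the lattice → pose = (3.5, 2.5, 240°).

(x, y, θ) = (3.5, 2.5, 240°)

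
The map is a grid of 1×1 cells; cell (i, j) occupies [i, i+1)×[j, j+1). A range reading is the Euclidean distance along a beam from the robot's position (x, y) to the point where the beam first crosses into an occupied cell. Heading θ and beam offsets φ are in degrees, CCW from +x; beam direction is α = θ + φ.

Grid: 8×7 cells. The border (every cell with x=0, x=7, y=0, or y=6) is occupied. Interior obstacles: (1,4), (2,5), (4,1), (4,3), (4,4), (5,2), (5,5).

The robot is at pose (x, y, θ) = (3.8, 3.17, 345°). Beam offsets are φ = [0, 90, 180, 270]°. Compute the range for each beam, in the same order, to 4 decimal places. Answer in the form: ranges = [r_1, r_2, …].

beam 1: φ=0°, α=345°
  d=(0.9659,-0.2588)  start (3,3)  tX=0.2071 tY=0.6568  stride 1/|dx|=1.0353 1/|dy|=3.8637
    cross x-line → (4,3), t=0.2071 (wall)
  → r_1 = 0.2071
beam 2: φ=90°, α=75°
  d=(0.2588,0.9659)  start (3,3)  tX=0.7727 tY=0.8593  stride 1/|dx|=3.8637 1/|dy|=1.0353
    cross x-line → (4,3), t=0.7727 (wall)
  → r_2 = 0.7727
beam 3: φ=180°, α=165°
  d=(-0.9659,0.2588)  start (3,3)  tX=0.8282 tY=3.2069  stride 1/|dx|=1.0353 1/|dy|=3.8637
    cross x-line → (2,3), t=0.8282
    cross x-line → (1,3), t=1.8635
    cross x-line → (0,3), t=2.8988 (wall)
  → r_3 = 2.8988
beam 4: φ=270°, α=255°
  d=(-0.2588,-0.9659)  start (3,3)  tX=3.0910 tY=0.1760  stride 1/|dx|=3.8637 1/|dy|=1.0353
    cross y-line → (3,2), t=0.1760
    cross y-line → (3,1), t=1.2113
    cross y-line → (3,0), t=2.2465 (wall)
  → r_4 = 2.2465

ranges = [0.2071, 0.7727, 2.8988, 2.2465]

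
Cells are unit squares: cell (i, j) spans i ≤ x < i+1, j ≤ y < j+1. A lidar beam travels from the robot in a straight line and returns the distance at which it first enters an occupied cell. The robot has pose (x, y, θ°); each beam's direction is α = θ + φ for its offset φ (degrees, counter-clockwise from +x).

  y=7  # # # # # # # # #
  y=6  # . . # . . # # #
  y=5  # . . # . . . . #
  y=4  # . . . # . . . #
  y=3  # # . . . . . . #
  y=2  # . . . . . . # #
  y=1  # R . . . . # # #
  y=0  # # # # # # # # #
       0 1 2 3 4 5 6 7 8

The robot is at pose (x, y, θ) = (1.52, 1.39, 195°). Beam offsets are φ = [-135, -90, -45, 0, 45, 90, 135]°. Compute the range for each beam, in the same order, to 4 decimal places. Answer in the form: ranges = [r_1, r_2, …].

beam 1: φ=-135°, α=60°
  direction (0.5000, 0.8660); cell (1,1); t to first gridline: x 0.9600, y 0.7044 (then +2.0000 / +1.1547)
    (1,2) via y @ 0.7044
    (2,2) via x @ 0.9600
    (2,3) via y @ 1.8591
    (3,3) via x @ 2.9600
    (3,4) via y @ 3.0138
    (3,5) via y @ 4.1685  # hit
  → r_1 = 4.1685
beam 2: φ=-90°, α=105°
  direction (-0.2588, 0.9659); cell (1,1); t to first gridline: x 2.0091, y 0.6315 (then +3.8637 / +1.0353)
    (1,2) via y @ 0.6315
    (1,3) via y @ 1.6668  # hit
  → r_2 = 1.6668
beam 3: φ=-45°, α=150°
  direction (-0.8660, 0.5000); cell (1,1); t to first gridline: x 0.6004, y 1.2200 (then +1.1547 / +2.0000)
    (0,1) via x @ 0.6004  # hit
  → r_3 = 0.6004
beam 4: φ=0°, α=195°
  direction (-0.9659, -0.2588); cell (1,1); t to first gridline: x 0.5383, y 1.5068 (then +1.0353 / +3.8637)
    (0,1) via x @ 0.5383  # hit
  → r_4 = 0.5383
beam 5: φ=45°, α=240°
  direction (-0.5000, -0.8660); cell (1,1); t to first gridline: x 1.0400, y 0.4503 (then +2.0000 / +1.1547)
    (1,0) via y @ 0.4503  # hit
  → r_5 = 0.4503
beam 6: φ=90°, α=285°
  direction (0.2588, -0.9659); cell (1,1); t to first gridline: x 1.8546, y 0.4038 (then +3.8637 / +1.0353)
    (1,0) via y @ 0.4038  # hit
  → r_6 = 0.4038
beam 7: φ=135°, α=330°
  direction (0.8660, -0.5000); cell (1,1); t to first gridline: x 0.5543, y 0.7800 (then +1.1547 / +2.0000)
    (2,1) via x @ 0.5543
    (2,0) via y @ 0.7800  # hit
  → r_7 = 0.7800

ranges = [4.1685, 1.6668, 0.6004, 0.5383, 0.4503, 0.4038, 0.7800]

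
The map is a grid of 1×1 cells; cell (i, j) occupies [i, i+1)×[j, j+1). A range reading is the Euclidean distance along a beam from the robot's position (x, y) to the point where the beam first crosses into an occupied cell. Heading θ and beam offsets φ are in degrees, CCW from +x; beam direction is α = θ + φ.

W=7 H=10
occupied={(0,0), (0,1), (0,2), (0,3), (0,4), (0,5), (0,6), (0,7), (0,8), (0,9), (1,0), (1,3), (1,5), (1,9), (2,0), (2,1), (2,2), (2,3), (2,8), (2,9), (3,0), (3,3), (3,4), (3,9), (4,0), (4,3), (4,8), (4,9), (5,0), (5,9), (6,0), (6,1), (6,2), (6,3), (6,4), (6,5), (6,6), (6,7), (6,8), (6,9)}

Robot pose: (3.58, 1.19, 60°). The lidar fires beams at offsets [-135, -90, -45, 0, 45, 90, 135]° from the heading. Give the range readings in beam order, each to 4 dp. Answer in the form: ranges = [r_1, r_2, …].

ranges = [0.1967, 0.3800, 2.5054, 2.0900, 1.8738, 0.6697, 0.6005]

beam 1: φ=-135°, α=285°
  cosα=0.2588 sinα=-0.9659 | (3,1) | tMaxX 1.6228 tMaxY 0.1967 | tΔX 3.8637 tΔY 1.0353
    t=0.1967 [y] (3,0) — stop
  → r_1 = 0.1967
beam 2: φ=-90°, α=330°
  cosα=0.8660 sinα=-0.5000 | (3,1) | tMaxX 0.4850 tMaxY 0.3800 | tΔX 1.1547 tΔY 2.0000
    t=0.3800 [y] (3,0) — stop
  → r_2 = 0.3800
beam 3: φ=-45°, α=15°
  cosα=0.9659 sinα=0.2588 | (3,1) | tMaxX 0.4348 tMaxY 3.1296 | tΔX 1.0353 tΔY 3.8637
    t=0.4348 [x] (4,1)
    t=1.4701 [x] (5,1)
    t=2.5054 [x] (6,1) — stop
  → r_3 = 2.5054
beam 4: φ=0°, α=60°
  cosα=0.5000 sinα=0.8660 | (3,1) | tMaxX 0.8400 tMaxY 0.9353 | tΔX 2.0000 tΔY 1.1547
    t=0.8400 [x] (4,1)
    t=0.9353 [y] (4,2)
    t=2.0900 [y] (4,3) — stop
  → r_4 = 2.0900
beam 5: φ=45°, α=105°
  cosα=-0.2588 sinα=0.9659 | (3,1) | tMaxX 2.2409 tMaxY 0.8386 | tΔX 3.8637 tΔY 1.0353
    t=0.8386 [y] (3,2)
    t=1.8738 [y] (3,3) — stop
  → r_5 = 1.8738
beam 6: φ=90°, α=150°
  cosα=-0.8660 sinα=0.5000 | (3,1) | tMaxX 0.6697 tMaxY 1.6200 | tΔX 1.1547 tΔY 2.0000
    t=0.6697 [x] (2,1) — stop
  → r_6 = 0.6697
beam 7: φ=135°, α=195°
  cosα=-0.9659 sinα=-0.2588 | (3,1) | tMaxX 0.6005 tMaxY 0.7341 | tΔX 1.0353 tΔY 3.8637
    t=0.6005 [x] (2,1) — stop
  → r_7 = 0.6005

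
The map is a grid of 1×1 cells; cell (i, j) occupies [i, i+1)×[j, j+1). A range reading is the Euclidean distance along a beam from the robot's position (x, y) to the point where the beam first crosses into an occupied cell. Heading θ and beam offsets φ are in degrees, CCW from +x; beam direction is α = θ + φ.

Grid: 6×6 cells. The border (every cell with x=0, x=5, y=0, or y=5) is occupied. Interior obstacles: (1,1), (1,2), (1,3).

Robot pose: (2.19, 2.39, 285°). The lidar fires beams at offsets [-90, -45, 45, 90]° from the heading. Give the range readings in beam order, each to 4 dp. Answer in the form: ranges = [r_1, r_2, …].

beam 1: φ=-90°, α=195°
  direction (-0.9659, -0.2588); cell (2,2); t to first gridline: x 0.1967, y 1.5068 (then +1.0353 / +3.8637)
    (1,2) via x @ 0.1967  # hit
  → r_1 = 0.1967
beam 2: φ=-45°, α=240°
  direction (-0.5000, -0.8660); cell (2,2); t to first gridline: x 0.3800, y 0.4503 (then +2.0000 / +1.1547)
    (1,2) via x @ 0.3800  # hit
  → r_2 = 0.3800
beam 3: φ=45°, α=330°
  direction (0.8660, -0.5000); cell (2,2); t to first gridline: x 0.9353, y 0.7800 (then +1.1547 / +2.0000)
    (2,1) via y @ 0.7800
    (3,1) via x @ 0.9353
    (4,1) via x @ 2.0900
    (4,0) via y @ 2.7800  # hit
  → r_3 = 2.7800
beam 4: φ=90°, α=15°
  direction (0.9659, 0.2588); cell (2,2); t to first gridline: x 0.8386, y 2.3569 (then +1.0353 / +3.8637)
    (3,2) via x @ 0.8386
    (4,2) via x @ 1.8738
    (4,3) via y @ 2.3569
    (5,3) via x @ 2.9091  # hit
  → r_4 = 2.9091

ranges = [0.1967, 0.3800, 2.7800, 2.9091]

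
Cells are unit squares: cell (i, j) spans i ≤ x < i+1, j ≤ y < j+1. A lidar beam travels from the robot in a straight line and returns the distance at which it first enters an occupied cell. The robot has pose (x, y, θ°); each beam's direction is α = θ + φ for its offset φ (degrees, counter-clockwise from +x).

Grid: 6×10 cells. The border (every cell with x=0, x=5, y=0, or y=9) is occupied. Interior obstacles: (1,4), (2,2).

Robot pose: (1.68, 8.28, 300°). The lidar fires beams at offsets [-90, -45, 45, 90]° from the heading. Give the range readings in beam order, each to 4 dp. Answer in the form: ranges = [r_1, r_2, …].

ranges = [0.7852, 2.6273, 3.4371, 1.4400]

beam 1: φ=-90°, α=210°
  dir = (cos 210°, sin 210°) = (-0.8660, -0.5000); from cell (1,8)
  next x-line at t=0.7852, next y-line at t=0.5600; Δt_x=1.1547, Δt_y=2.0000
    y: enter (1,7) at t=0.5600
    x: enter (0,7) at t=0.7852 ← occupied
  → r_1 = 0.7852
beam 2: φ=-45°, α=255°
  dir = (cos 255°, sin 255°) = (-0.2588, -0.9659); from cell (1,8)
  next x-line at t=2.6273, next y-line at t=0.2899; Δt_x=3.8637, Δt_y=1.0353
    y: enter (1,7) at t=0.2899
    y: enter (1,6) at t=1.3252
    y: enter (1,5) at t=2.3604
    x: enter (0,5) at t=2.6273 ← occupied
  → r_2 = 2.6273
beam 3: φ=45°, α=345°
  dir = (cos 345°, sin 345°) = (0.9659, -0.2588); from cell (1,8)
  next x-line at t=0.3313, next y-line at t=1.0818; Δt_x=1.0353, Δt_y=3.8637
    x: enter (2,8) at t=0.3313
    y: enter (2,7) at t=1.0818
    x: enter (3,7) at t=1.3666
    x: enter (4,7) at t=2.4018
    x: enter (5,7) at t=3.4371 ← occupied
  → r_3 = 3.4371
beam 4: φ=90°, α=30°
  dir = (cos 30°, sin 30°) = (0.8660, 0.5000); from cell (1,8)
  next x-line at t=0.3695, next y-line at t=1.4400; Δt_x=1.1547, Δt_y=2.0000
    x: enter (2,8) at t=0.3695
    y: enter (2,9) at t=1.4400 ← occupied
  → r_4 = 1.4400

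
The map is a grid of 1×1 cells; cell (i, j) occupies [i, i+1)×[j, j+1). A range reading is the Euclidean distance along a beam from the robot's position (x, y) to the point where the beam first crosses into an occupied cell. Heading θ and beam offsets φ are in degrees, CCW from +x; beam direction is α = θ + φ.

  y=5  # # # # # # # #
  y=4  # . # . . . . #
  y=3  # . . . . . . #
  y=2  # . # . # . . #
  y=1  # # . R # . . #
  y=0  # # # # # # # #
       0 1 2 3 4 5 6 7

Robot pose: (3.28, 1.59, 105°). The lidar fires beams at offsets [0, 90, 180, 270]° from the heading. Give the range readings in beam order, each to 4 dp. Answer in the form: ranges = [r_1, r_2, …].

ranges = [1.0818, 1.3252, 0.6108, 0.7454]

beam 1: φ=0°, α=105°
  d=(-0.2588,0.9659)  start (3,1)  tX=1.0818 tY=0.4245  stride 1/|dx|=3.8637 1/|dy|=1.0353
    cross y-line → (3,2), t=0.4245
    cross x-line → (2,2), t=1.0818 (wall)
  → r_1 = 1.0818
beam 2: φ=90°, α=195°
  d=(-0.9659,-0.2588)  start (3,1)  tX=0.2899 tY=2.2796  stride 1/|dx|=1.0353 1/|dy|=3.8637
    cross x-line → (2,1), t=0.2899
    cross x-line → (1,1), t=1.3252 (wall)
  → r_2 = 1.3252
beam 3: φ=180°, α=285°
  d=(0.2588,-0.9659)  start (3,1)  tX=2.7819 tY=0.6108  stride 1/|dx|=3.8637 1/|dy|=1.0353
    cross y-line → (3,0), t=0.6108 (wall)
  → r_3 = 0.6108
beam 4: φ=270°, α=15°
  d=(0.9659,0.2588)  start (3,1)  tX=0.7454 tY=1.5841  stride 1/|dx|=1.0353 1/|dy|=3.8637
    cross x-line → (4,1), t=0.7454 (wall)
  → r_4 = 0.7454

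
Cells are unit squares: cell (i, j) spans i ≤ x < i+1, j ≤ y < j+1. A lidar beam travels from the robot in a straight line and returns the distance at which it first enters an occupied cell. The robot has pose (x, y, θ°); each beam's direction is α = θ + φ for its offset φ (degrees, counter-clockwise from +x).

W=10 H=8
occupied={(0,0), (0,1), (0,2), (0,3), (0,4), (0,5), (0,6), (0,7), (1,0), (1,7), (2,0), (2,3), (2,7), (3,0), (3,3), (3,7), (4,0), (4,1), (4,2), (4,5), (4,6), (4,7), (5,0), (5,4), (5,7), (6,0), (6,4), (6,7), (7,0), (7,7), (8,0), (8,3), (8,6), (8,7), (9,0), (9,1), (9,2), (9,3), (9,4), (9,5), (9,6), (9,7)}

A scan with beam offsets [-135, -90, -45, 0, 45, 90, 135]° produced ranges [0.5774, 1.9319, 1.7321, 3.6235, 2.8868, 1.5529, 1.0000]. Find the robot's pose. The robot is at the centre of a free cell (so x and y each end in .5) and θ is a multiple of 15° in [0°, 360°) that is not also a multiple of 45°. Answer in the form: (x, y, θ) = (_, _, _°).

(x, y, θ) = (1.5, 5.5, 345°)

Enumerate (i+0.5, j+0.5, θ) over the 38 free cells and 16 admissible headings. For each, cast all 7 beams and compare to the given ranges.
  (1.5, 1.5, 75°): beam 3 = 2.8868 ≠ 1.7321 ✗
  (1.5, 6.5, 105°): beam 1 = 2.8868 ≠ 0.5774 ✗
  (3.5, 2.5, 30°): beam 1 = 1.5529 ≠ 0.5774 ✗
  …
  (1.5, 5.5, 345°): r_1=0.5774, r_2=1.9319, r_3=1.7321, r_4=3.6235, r_5=2.8868, r_6=1.5529, r_7=1.0000 — all match ✓
Unique over the lattice → pose = (1.5, 5.5, 345°).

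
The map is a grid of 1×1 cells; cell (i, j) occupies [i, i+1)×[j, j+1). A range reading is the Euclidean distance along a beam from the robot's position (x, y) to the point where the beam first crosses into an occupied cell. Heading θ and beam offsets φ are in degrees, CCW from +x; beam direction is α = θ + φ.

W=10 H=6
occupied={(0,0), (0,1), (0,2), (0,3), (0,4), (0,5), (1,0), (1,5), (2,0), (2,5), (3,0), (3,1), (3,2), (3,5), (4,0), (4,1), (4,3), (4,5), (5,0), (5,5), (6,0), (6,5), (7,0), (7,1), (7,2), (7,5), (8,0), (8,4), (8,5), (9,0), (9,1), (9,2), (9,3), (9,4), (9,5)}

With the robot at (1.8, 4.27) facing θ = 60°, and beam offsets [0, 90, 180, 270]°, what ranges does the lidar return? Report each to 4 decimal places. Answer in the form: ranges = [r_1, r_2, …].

ranges = [0.8429, 0.9238, 1.6000, 2.5400]

beam 1: φ=0°, α=60°
  d=(0.5000,0.8660)  start (1,4)  tX=0.4000 tY=0.8429  stride 1/|dx|=2.0000 1/|dy|=1.1547
    cross x-line → (2,4), t=0.4000
    cross y-line → (2,5), t=0.8429 (wall)
  → r_1 = 0.8429
beam 2: φ=90°, α=150°
  d=(-0.8660,0.5000)  start (1,4)  tX=0.9238 tY=1.4600  stride 1/|dx|=1.1547 1/|dy|=2.0000
    cross x-line → (0,4), t=0.9238 (wall)
  → r_2 = 0.9238
beam 3: φ=180°, α=240°
  d=(-0.5000,-0.8660)  start (1,4)  tX=1.6000 tY=0.3118  stride 1/|dx|=2.0000 1/|dy|=1.1547
    cross y-line → (1,3), t=0.3118
    cross y-line → (1,2), t=1.4665
    cross x-line → (0,2), t=1.6000 (wall)
  → r_3 = 1.6000
beam 4: φ=270°, α=330°
  d=(0.8660,-0.5000)  start (1,4)  tX=0.2309 tY=0.5400  stride 1/|dx|=1.1547 1/|dy|=2.0000
    cross x-line → (2,4), t=0.2309
    cross y-line → (2,3), t=0.5400
    cross x-line → (3,3), t=1.3856
    cross y-line → (3,2), t=2.5400 (wall)
  → r_4 = 2.5400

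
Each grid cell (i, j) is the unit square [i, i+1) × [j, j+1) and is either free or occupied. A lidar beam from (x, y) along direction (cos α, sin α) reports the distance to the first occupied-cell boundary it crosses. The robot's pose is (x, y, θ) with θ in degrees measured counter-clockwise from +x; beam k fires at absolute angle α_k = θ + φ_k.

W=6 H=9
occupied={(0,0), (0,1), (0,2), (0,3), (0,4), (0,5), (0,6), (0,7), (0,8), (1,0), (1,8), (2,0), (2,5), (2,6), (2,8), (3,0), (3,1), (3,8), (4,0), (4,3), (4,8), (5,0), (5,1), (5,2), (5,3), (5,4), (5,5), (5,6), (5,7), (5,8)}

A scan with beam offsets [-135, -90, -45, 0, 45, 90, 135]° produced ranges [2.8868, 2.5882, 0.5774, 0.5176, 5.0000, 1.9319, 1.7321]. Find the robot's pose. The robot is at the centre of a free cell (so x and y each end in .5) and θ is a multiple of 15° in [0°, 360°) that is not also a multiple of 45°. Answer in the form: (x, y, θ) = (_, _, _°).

(x, y, θ) = (3.5, 5.5, 195°)

The pose lattice has 24·16 = 384 candidates. Test each by forward raycasting.
  (1.5, 2.5, 330°): beam 1 = 0.5176 ≠ 2.8868 ✗
  (1.5, 4.5, 240°): beam 1 = 1.9319 ≠ 2.8868 ✗
  (1.5, 5.5, 255°): beam 1 = 1.0000 ≠ 2.8868 ✗
  (2.5, 7.5, 30°): beam 1 = 0.5176 ≠ 2.8868 ✗
  (1.5, 5.5, 105°): beam 1 = 0.5774 ≠ 2.8868 ✗
  …
  (3.5, 5.5, 195°): r_1=2.8868, r_2=2.5882, r_3=0.5774, r_4=0.5176, r_5=5.0000, r_6=1.9319, r_7=1.7321 — all match ✓
Unique over the lattice → pose = (3.5, 5.5, 195°).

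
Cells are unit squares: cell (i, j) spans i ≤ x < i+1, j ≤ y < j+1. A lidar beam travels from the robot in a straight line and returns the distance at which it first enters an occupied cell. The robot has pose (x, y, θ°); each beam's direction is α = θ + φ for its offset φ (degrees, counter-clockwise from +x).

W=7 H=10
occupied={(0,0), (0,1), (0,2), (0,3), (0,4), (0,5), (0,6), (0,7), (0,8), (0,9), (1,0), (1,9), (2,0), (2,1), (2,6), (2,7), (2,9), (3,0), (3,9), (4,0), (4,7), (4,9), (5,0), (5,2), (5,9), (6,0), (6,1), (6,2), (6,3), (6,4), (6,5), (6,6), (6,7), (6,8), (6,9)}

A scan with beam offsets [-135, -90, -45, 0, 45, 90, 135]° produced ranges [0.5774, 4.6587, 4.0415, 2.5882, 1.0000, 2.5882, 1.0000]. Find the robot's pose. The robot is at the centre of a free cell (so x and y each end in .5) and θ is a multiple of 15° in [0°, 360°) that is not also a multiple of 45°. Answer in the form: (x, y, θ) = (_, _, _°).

(x, y, θ) = (3.5, 6.5, 345°)

Candidates: 35 free-cell centres × 16 headings = 560 poses. Raycast each; keep the one whose scan matches to 4 dp.
  (2.5, 4.5, 210°): beam 1 = 1.5529 ≠ 0.5774 ✗
  (3.5, 2.5, 195°): beam 1 = 5.0000 ≠ 0.5774 ✗
  (1.5, 1.5, 240°): beam 1 = 1.9319 ≠ 0.5774 ✗
  (1.5, 8.5, 285°): beam 2 = 0.5176 ≠ 4.6587 ✗
  (4.5, 1.5, 15°): beam 2 = 0.5176 ≠ 4.6587 ✗
  …
  (3.5, 6.5, 345°): r_1=0.5774, r_2=4.6587, r_3=4.0415, r_4=2.5882, r_5=1.0000, r_6=2.5882, r_7=1.0000 — all match ✓
Only this pose fits every beam.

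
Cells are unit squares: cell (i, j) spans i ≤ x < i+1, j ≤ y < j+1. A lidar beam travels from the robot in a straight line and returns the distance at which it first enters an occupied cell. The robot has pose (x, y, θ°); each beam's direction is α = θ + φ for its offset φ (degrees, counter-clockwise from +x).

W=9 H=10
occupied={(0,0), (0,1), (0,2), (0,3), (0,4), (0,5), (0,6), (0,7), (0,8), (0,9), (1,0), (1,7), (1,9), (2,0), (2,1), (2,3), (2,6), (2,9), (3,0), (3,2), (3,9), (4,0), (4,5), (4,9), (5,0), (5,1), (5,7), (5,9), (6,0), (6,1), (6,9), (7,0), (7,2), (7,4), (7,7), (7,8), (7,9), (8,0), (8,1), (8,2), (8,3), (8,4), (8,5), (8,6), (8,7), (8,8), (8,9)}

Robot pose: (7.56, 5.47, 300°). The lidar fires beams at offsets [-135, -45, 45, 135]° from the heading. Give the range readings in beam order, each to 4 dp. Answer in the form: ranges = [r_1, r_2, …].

beam 1: φ=-135°, α=165°
  dir = (cos 165°, sin 165°) = (-0.9659, 0.2588); from cell (7,5)
  next x-line at t=0.5798, next y-line at t=2.0478; Δt_x=1.0353, Δt_y=3.8637
    x: enter (6,5) at t=0.5798
    x: enter (5,5) at t=1.6150
    y: enter (5,6) at t=2.0478
    x: enter (4,6) at t=2.6503
    x: enter (3,6) at t=3.6856
    x: enter (2,6) at t=4.7209 ← occupied
  → r_1 = 4.7209
beam 2: φ=-45°, α=255°
  dir = (cos 255°, sin 255°) = (-0.2588, -0.9659); from cell (7,5)
  next x-line at t=2.1637, next y-line at t=0.4866; Δt_x=3.8637, Δt_y=1.0353
    y: enter (7,4) at t=0.4866 ← occupied
  → r_2 = 0.4866
beam 3: φ=45°, α=345°
  dir = (cos 345°, sin 345°) = (0.9659, -0.2588); from cell (7,5)
  next x-line at t=0.4555, next y-line at t=1.8159; Δt_x=1.0353, Δt_y=3.8637
    x: enter (8,5) at t=0.4555 ← occupied
  → r_3 = 0.4555
beam 4: φ=135°, α=75°
  dir = (cos 75°, sin 75°) = (0.2588, 0.9659); from cell (7,5)
  next x-line at t=1.7000, next y-line at t=0.5487; Δt_x=3.8637, Δt_y=1.0353
    y: enter (7,6) at t=0.5487
    y: enter (7,7) at t=1.5840 ← occupied
  → r_4 = 1.5840

ranges = [4.7209, 0.4866, 0.4555, 1.5840]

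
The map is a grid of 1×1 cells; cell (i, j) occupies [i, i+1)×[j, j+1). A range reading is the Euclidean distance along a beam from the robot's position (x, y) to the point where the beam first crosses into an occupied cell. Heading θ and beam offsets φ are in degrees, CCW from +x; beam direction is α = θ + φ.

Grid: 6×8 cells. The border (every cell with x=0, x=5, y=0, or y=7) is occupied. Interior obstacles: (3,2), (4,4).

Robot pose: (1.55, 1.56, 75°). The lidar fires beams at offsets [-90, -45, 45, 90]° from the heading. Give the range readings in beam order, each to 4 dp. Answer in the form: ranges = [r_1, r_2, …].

beam 1: φ=-90°, α=345°
  dir = (cos 345°, sin 345°) = (0.9659, -0.2588); from cell (1,1)
  next x-line at t=0.4659, next y-line at t=2.1637; Δt_x=1.0353, Δt_y=3.8637
    x: enter (2,1) at t=0.4659
    x: enter (3,1) at t=1.5012
    y: enter (3,0) at t=2.1637 ← occupied
  → r_1 = 2.1637
beam 2: φ=-45°, α=30°
  dir = (cos 30°, sin 30°) = (0.8660, 0.5000); from cell (1,1)
  next x-line at t=0.5196, next y-line at t=0.8800; Δt_x=1.1547, Δt_y=2.0000
    x: enter (2,1) at t=0.5196
    y: enter (2,2) at t=0.8800
    x: enter (3,2) at t=1.6743 ← occupied
  → r_2 = 1.6743
beam 3: φ=45°, α=120°
  dir = (cos 120°, sin 120°) = (-0.5000, 0.8660); from cell (1,1)
  next x-line at t=1.1000, next y-line at t=0.5081; Δt_x=2.0000, Δt_y=1.1547
    y: enter (1,2) at t=0.5081
    x: enter (0,2) at t=1.1000 ← occupied
  → r_3 = 1.1000
beam 4: φ=90°, α=165°
  dir = (cos 165°, sin 165°) = (-0.9659, 0.2588); from cell (1,1)
  next x-line at t=0.5694, next y-line at t=1.7000; Δt_x=1.0353, Δt_y=3.8637
    x: enter (0,1) at t=0.5694 ← occupied
  → r_4 = 0.5694

ranges = [2.1637, 1.6743, 1.1000, 0.5694]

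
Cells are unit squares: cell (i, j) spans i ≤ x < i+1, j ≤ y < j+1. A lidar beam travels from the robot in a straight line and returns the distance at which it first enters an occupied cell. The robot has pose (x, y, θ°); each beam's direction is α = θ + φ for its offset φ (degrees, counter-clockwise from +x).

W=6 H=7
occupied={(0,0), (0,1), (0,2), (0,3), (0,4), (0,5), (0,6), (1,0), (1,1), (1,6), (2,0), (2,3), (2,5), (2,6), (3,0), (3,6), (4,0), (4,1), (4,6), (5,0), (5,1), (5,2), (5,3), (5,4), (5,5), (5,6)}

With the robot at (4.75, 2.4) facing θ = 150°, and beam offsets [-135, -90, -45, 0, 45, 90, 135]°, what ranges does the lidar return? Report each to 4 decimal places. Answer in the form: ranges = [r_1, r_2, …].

beam 1: φ=-135°, α=15°
  cosα=0.9659 sinα=0.2588 | (4,2) | tMaxX 0.2588 tMaxY 2.3182 | tΔX 1.0353 tΔY 3.8637
    t=0.2588 [x] (5,2) — stop
  → r_1 = 0.2588
beam 2: φ=-90°, α=60°
  cosα=0.5000 sinα=0.8660 | (4,2) | tMaxX 0.5000 tMaxY 0.6928 | tΔX 2.0000 tΔY 1.1547
    t=0.5000 [x] (5,2) — stop
  → r_2 = 0.5000
beam 3: φ=-45°, α=105°
  cosα=-0.2588 sinα=0.9659 | (4,2) | tMaxX 2.8978 tMaxY 0.6212 | tΔX 3.8637 tΔY 1.0353
    t=0.6212 [y] (4,3)
    t=1.6564 [y] (4,4)
    t=2.6917 [y] (4,5)
    t=2.8978 [x] (3,5)
    t=3.7270 [y] (3,6) — stop
  → r_3 = 3.7270
beam 4: φ=0°, α=150°
  cosα=-0.8660 sinα=0.5000 | (4,2) | tMaxX 0.8660 tMaxY 1.2000 | tΔX 1.1547 tΔY 2.0000
    t=0.8660 [x] (3,2)
    t=1.2000 [y] (3,3)
    t=2.0207 [x] (2,3) — stop
  → r_4 = 2.0207
beam 5: φ=45°, α=195°
  cosα=-0.9659 sinα=-0.2588 | (4,2) | tMaxX 0.7765 tMaxY 1.5455 | tΔX 1.0353 tΔY 3.8637
    t=0.7765 [x] (3,2)
    t=1.5455 [y] (3,1)
    t=1.8117 [x] (2,1)
    t=2.8470 [x] (1,1) — stop
  → r_5 = 2.8470
beam 6: φ=90°, α=240°
  cosα=-0.5000 sinα=-0.8660 | (4,2) | tMaxX 1.5000 tMaxY 0.4619 | tΔX 2.0000 tΔY 1.1547
    t=0.4619 [y] (4,1) — stop
  → r_6 = 0.4619
beam 7: φ=135°, α=285°
  cosα=0.2588 sinα=-0.9659 | (4,2) | tMaxX 0.9659 tMaxY 0.4141 | tΔX 3.8637 tΔY 1.0353
    t=0.4141 [y] (4,1) — stop
  → r_7 = 0.4141

ranges = [0.2588, 0.5000, 3.7270, 2.0207, 2.8470, 0.4619, 0.4141]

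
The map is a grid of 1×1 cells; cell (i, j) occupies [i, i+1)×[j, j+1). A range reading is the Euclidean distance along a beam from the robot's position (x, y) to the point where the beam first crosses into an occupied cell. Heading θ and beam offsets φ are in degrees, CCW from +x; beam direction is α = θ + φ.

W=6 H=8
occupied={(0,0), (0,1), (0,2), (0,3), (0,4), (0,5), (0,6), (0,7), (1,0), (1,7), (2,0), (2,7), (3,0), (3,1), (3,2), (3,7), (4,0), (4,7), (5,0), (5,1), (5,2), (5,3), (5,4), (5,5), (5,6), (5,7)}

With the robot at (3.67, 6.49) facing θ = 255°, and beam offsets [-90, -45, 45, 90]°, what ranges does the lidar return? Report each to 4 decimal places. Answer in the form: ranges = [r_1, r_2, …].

ranges = [1.9705, 3.0831, 2.6600, 1.3769]

beam 1: φ=-90°, α=165°
  cosα=-0.9659 sinα=0.2588 | (3,6) | tMaxX 0.6936 tMaxY 1.9705 | tΔX 1.0353 tΔY 3.8637
    t=0.6936 [x] (2,6)
    t=1.7289 [x] (1,6)
    t=1.9705 [y] (1,7) — stop
  → r_1 = 1.9705
beam 2: φ=-45°, α=210°
  cosα=-0.8660 sinα=-0.5000 | (3,6) | tMaxX 0.7736 tMaxY 0.9800 | tΔX 1.1547 tΔY 2.0000
    t=0.7736 [x] (2,6)
    t=0.9800 [y] (2,5)
    t=1.9283 [x] (1,5)
    t=2.9800 [y] (1,4)
    t=3.0831 [x] (0,4) — stop
  → r_2 = 3.0831
beam 3: φ=45°, α=300°
  cosα=0.5000 sinα=-0.8660 | (3,6) | tMaxX 0.6600 tMaxY 0.5658 | tΔX 2.0000 tΔY 1.1547
    t=0.5658 [y] (3,5)
    t=0.6600 [x] (4,5)
    t=1.7205 [y] (4,4)
    t=2.6600 [x] (5,4) — stop
  → r_3 = 2.6600
beam 4: φ=90°, α=345°
  cosα=0.9659 sinα=-0.2588 | (3,6) | tMaxX 0.3416 tMaxY 1.8932 | tΔX 1.0353 tΔY 3.8637
    t=0.3416 [x] (4,6)
    t=1.3769 [x] (5,6) — stop
  → r_4 = 1.3769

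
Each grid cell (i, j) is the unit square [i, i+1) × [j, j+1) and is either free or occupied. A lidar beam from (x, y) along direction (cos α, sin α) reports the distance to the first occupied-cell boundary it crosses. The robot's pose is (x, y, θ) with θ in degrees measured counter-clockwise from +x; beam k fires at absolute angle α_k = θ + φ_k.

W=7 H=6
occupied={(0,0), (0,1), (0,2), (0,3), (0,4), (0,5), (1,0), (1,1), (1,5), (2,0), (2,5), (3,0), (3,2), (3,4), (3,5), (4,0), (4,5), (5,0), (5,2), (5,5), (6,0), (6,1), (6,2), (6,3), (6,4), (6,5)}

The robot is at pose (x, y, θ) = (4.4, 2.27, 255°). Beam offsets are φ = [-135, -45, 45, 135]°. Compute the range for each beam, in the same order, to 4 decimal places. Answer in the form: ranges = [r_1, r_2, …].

ranges = [0.8000, 0.4619, 1.4665, 0.6928]

beam 1: φ=-135°, α=120°
  d=(-0.5000,0.8660)  start (4,2)  tX=0.8000 tY=0.8429  stride 1/|dx|=2.0000 1/|dy|=1.1547
    cross x-line → (3,2), t=0.8000 (wall)
  → r_1 = 0.8000
beam 2: φ=-45°, α=210°
  d=(-0.8660,-0.5000)  start (4,2)  tX=0.4619 tY=0.5400  stride 1/|dx|=1.1547 1/|dy|=2.0000
    cross x-line → (3,2), t=0.4619 (wall)
  → r_2 = 0.4619
beam 3: φ=45°, α=300°
  d=(0.5000,-0.8660)  start (4,2)  tX=1.2000 tY=0.3118  stride 1/|dx|=2.0000 1/|dy|=1.1547
    cross y-line → (4,1), t=0.3118
    cross x-line → (5,1), t=1.2000
    cross y-line → (5,0), t=1.4665 (wall)
  → r_3 = 1.4665
beam 4: φ=135°, α=30°
  d=(0.8660,0.5000)  start (4,2)  tX=0.6928 tY=1.4600  stride 1/|dx|=1.1547 1/|dy|=2.0000
    cross x-line → (5,2), t=0.6928 (wall)
  → r_4 = 0.6928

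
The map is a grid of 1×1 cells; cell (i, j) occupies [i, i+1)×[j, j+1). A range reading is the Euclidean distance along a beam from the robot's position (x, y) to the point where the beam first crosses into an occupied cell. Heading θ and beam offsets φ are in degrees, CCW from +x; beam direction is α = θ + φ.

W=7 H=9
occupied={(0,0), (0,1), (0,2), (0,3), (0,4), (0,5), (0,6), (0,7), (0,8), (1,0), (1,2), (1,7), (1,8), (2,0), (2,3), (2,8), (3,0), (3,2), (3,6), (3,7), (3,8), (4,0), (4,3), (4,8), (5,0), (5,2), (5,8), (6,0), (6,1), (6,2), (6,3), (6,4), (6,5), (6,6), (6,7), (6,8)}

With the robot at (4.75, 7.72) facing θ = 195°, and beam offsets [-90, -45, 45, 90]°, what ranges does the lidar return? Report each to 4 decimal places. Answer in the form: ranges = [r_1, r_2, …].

ranges = [0.2899, 0.5600, 1.5000, 4.8296]

beam 1: φ=-90°, α=105°
  cosα=-0.2588 sinα=0.9659 | (4,7) | tMaxX 2.8978 tMaxY 0.2899 | tΔX 3.8637 tΔY 1.0353
    t=0.2899 [y] (4,8) — stop
  → r_1 = 0.2899
beam 2: φ=-45°, α=150°
  cosα=-0.8660 sinα=0.5000 | (4,7) | tMaxX 0.8660 tMaxY 0.5600 | tΔX 1.1547 tΔY 2.0000
    t=0.5600 [y] (4,8) — stop
  → r_2 = 0.5600
beam 3: φ=45°, α=240°
  cosα=-0.5000 sinα=-0.8660 | (4,7) | tMaxX 1.5000 tMaxY 0.8314 | tΔX 2.0000 tΔY 1.1547
    t=0.8314 [y] (4,6)
    t=1.5000 [x] (3,6) — stop
  → r_3 = 1.5000
beam 4: φ=90°, α=285°
  cosα=0.2588 sinα=-0.9659 | (4,7) | tMaxX 0.9659 tMaxY 0.7454 | tΔX 3.8637 tΔY 1.0353
    t=0.7454 [y] (4,6)
    t=0.9659 [x] (5,6)
    t=1.7807 [y] (5,5)
    t=2.8160 [y] (5,4)
    t=3.8512 [y] (5,3)
    t=4.8296 [x] (6,3) — stop
  → r_4 = 4.8296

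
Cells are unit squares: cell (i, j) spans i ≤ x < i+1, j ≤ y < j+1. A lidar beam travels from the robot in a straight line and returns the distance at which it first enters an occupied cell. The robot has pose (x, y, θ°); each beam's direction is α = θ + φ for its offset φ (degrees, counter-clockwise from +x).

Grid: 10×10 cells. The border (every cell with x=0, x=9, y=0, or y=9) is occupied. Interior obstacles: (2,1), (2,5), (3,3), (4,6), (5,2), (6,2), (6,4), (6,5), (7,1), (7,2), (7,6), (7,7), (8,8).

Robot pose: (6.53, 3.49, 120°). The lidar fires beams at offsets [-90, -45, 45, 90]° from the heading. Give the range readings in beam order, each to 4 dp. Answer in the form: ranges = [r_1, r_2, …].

beam 1: φ=-90°, α=30°
  cosα=0.8660 sinα=0.5000 | (6,3) | tMaxX 0.5427 tMaxY 1.0200 | tΔX 1.1547 tΔY 2.0000
    t=0.5427 [x] (7,3)
    t=1.0200 [y] (7,4)
    t=1.6974 [x] (8,4)
    t=2.8521 [x] (9,4) — stop
  → r_1 = 2.8521
beam 2: φ=-45°, α=75°
  cosα=0.2588 sinα=0.9659 | (6,3) | tMaxX 1.8159 tMaxY 0.5280 | tΔX 3.8637 tΔY 1.0353
    t=0.5280 [y] (6,4) — stop
  → r_2 = 0.5280
beam 3: φ=45°, α=165°
  cosα=-0.9659 sinα=0.2588 | (6,3) | tMaxX 0.5487 tMaxY 1.9705 | tΔX 1.0353 tΔY 3.8637
    t=0.5487 [x] (5,3)
    t=1.5840 [x] (4,3)
    t=1.9705 [y] (4,4)
    t=2.6192 [x] (3,4)
    t=3.6545 [x] (2,4)
    t=4.6898 [x] (1,4)
    t=5.7251 [x] (0,4) — stop
  → r_3 = 5.7251
beam 4: φ=90°, α=210°
  cosα=-0.8660 sinα=-0.5000 | (6,3) | tMaxX 0.6120 tMaxY 0.9800 | tΔX 1.1547 tΔY 2.0000
    t=0.6120 [x] (5,3)
    t=0.9800 [y] (5,2) — stop
  → r_4 = 0.9800

ranges = [2.8521, 0.5280, 5.7251, 0.9800]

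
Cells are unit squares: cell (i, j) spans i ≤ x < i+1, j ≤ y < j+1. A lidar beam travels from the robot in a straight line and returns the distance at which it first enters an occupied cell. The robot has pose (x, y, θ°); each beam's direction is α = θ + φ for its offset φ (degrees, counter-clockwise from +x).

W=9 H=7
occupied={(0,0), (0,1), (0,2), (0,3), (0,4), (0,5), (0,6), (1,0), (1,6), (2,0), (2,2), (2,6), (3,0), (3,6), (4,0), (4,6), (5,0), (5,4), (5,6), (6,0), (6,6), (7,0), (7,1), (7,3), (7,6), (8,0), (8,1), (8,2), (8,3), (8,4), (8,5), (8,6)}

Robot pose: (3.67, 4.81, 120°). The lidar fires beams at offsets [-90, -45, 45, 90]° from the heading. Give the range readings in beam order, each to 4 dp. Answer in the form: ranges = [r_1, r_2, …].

ranges = [2.3800, 1.2320, 2.7642, 3.0831]

beam 1: φ=-90°, α=30°
  cosα=0.8660 sinα=0.5000 | (3,4) | tMaxX 0.3811 tMaxY 0.3800 | tΔX 1.1547 tΔY 2.0000
    t=0.3800 [y] (3,5)
    t=0.3811 [x] (4,5)
    t=1.5358 [x] (5,5)
    t=2.3800 [y] (5,6) — stop
  → r_1 = 2.3800
beam 2: φ=-45°, α=75°
  cosα=0.2588 sinα=0.9659 | (3,4) | tMaxX 1.2750 tMaxY 0.1967 | tΔX 3.8637 tΔY 1.0353
    t=0.1967 [y] (3,5)
    t=1.2320 [y] (3,6) — stop
  → r_2 = 1.2320
beam 3: φ=45°, α=165°
  cosα=-0.9659 sinα=0.2588 | (3,4) | tMaxX 0.6936 tMaxY 0.7341 | tΔX 1.0353 tΔY 3.8637
    t=0.6936 [x] (2,4)
    t=0.7341 [y] (2,5)
    t=1.7289 [x] (1,5)
    t=2.7642 [x] (0,5) — stop
  → r_3 = 2.7642
beam 4: φ=90°, α=210°
  cosα=-0.8660 sinα=-0.5000 | (3,4) | tMaxX 0.7736 tMaxY 1.6200 | tΔX 1.1547 tΔY 2.0000
    t=0.7736 [x] (2,4)
    t=1.6200 [y] (2,3)
    t=1.9283 [x] (1,3)
    t=3.0831 [x] (0,3) — stop
  → r_4 = 3.0831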